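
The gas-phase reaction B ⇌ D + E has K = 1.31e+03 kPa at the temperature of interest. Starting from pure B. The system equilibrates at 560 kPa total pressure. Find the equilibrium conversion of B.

Take 1 mol B as basis and let X be its fractional conversion, so ξ = X.
Moles: n_B = 1 − X; n_D = X; n_E = X.
Total moles n_T = 1 + X.
y_i = n_i/n_T, p_i = y_i·P. K = p_D p_E / (p_B).
This yields a degree-2 equation in X; solving on (0,1), X = 0.837.

X = 0.837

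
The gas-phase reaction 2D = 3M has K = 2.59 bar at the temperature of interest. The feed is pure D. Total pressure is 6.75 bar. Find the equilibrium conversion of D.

X = 0.375

Basis: 1 mol D initially; let X = conversion of D. Extent ξ = 0.5X.
At extent ξ: n_D = 1 − X; n_M = 1.5X.
n_T = Σnᵢ = 1 + 0.5X.
y_i = n_i/n_T, p_i = y_i·P. K = p_M^3 / (p_D^2).
Setting this equal to 2.59 bar and taking the physical root (0 < X < 1) gives X = 0.375.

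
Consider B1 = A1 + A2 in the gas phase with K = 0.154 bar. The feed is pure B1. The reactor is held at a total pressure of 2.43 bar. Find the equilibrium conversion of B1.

X = 0.244

Take 1 mol B1 as basis and let X be its fractional conversion, so ξ = X.
Species balance: n_B1 = 1 − X; n_A1 = X; n_A2 = X.
Total moles n_T = 1 + X.
y_i = n_i/n_T, p_i = y_i·P. K = p_A1 p_A2 / (p_B1).
Substituting and setting equal to 0.154 bar gives a polynomial in X; the root in (0,1) is X = 0.244.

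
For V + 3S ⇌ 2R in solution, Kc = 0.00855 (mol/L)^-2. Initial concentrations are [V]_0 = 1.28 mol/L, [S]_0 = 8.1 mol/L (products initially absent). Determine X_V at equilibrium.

Let X = conversion of V; extent ξ = 1.28·X mol/L.
Concentrations: [V] = 1.28 − 1.28X; [S] = 8.1 − 3.84X; [R] = 2.56X.
Kc = [R]^2 / ([V] [S]^3).
Solving Kc = 0.00855 for X ∈ (0,1): X = 0.470.

X = 0.470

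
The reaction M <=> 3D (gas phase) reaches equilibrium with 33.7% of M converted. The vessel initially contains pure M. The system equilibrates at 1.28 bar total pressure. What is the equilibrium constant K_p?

Basis: 1 mol M initially; let X = conversion of M. Extent ξ = X.
At extent ξ: n_M = 1 − X; n_D = 3X.
Total moles n_T = 1 + 2X.
At X = 0.337: n_M = 0.663, n_D = 1.01, n_T = 1.67.
p_i = (n_i/n_T)·P. K_p = p_D^3 / (p_M) = 0.911 bar^2.

K_p = 0.911 bar^2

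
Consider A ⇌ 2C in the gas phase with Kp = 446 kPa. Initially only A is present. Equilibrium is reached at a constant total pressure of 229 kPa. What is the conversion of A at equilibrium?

Take 1 mol A as basis and let X be its fractional conversion, so ξ = X.
Species balance: n_A = 1 − X; n_C = 2X.
Summing: n_T = 1 + X.
With p_i = (n_i/n_T)P, Kp = p_C^2 / (p_A).
Equating to 446 kPa and solving on 0 < X < 1: X = 0.572.

X = 0.572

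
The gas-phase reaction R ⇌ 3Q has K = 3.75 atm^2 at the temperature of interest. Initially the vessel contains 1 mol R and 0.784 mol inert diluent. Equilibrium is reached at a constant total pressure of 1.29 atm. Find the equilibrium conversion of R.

Let X = conversion of R (basis 1 mol R); extent of reaction ξ = X.
At extent ξ: n_R = 1 − X; n_Q = 3X; n_I = 0.784 (inert).
Total moles n_T = 1.78 + 2X.
With p_i = (n_i/n_T)P, K = p_Q^3 / (p_R).
Setting this equal to 3.75 atm^2 and taking the physical root (0 < X < 1) gives X = 0.652.

X = 0.652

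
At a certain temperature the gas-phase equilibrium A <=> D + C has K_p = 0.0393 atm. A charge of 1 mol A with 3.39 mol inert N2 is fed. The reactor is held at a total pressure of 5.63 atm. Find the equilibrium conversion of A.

X = 0.163

Basis: 1 mol A initially; let X = conversion of A. Extent ξ = X.
Mole table: n_A = 1 − X; n_D = X; n_C = X; n_I = 3.39 (inert).
n_T = Σnᵢ = 4.39 + X.
Mole fractions y_i = n_i/n_T; K_p = p_D p_C / (p_A) with p_i = y_i·P.
This yields a degree-2 equation in X; solving on (0,1), X = 0.163.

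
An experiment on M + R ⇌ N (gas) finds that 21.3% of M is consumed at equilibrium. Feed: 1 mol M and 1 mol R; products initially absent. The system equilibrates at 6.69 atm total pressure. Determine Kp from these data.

Take 1 mol M as basis and let X be its fractional conversion, so ξ = X.
Species balance: n_M = 1 − X; n_R = 1 − X; n_N = X.
n_T = Σnᵢ = 2 − X.
At X = 0.213: n_M = 0.787, n_R = 0.787, n_N = 0.213, n_T = 1.79.
p_i = (n_i/n_T)·P. Kp = p_N / (p_M p_R) = 0.0919 atm^-1.

Kp = 0.0919 atm^-1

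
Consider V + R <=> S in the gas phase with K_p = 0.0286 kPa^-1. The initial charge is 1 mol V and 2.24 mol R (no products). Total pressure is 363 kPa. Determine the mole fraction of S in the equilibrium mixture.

Let X = conversion of V (basis 1 mol V); extent of reaction ξ = X.
Moles: n_V = 1 − X; n_R = 2.24 − X; n_S = X.
n_T = Σnᵢ = 3.24 − X.
Mole fractions y_i = n_i/n_T; K_p = p_S / (p_V p_R) with p_i = y_i·P.
This yields a degree-2 equation in X; solving on (0,1), X = 0.858.
Then n_S = 0.858, n_T = 2.38, so y_S = 0.360.

y_S = 0.360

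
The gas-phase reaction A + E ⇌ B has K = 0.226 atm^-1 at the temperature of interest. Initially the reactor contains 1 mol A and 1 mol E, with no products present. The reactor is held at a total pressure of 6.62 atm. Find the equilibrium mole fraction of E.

y_E = 0.388

Let X = conversion of A (basis 1 mol A); extent of reaction ξ = X.
Moles: n_A = 1 − X; n_E = 1 − X; n_B = X.
n_T = Σnᵢ = 2 − X.
With p_i = (n_i/n_T)P, K = p_B / (p_A p_E).
Setting this equal to 0.226 atm^-1 and taking the physical root (0 < X < 1) gives X = 0.367.
Then n_E = 0.633, n_T = 1.63, so y_E = 0.388.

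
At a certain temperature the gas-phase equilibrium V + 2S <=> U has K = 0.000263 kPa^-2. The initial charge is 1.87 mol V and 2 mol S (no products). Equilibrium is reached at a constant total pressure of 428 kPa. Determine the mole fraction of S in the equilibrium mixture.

y_S = 0.133

Basis: 2 mol S initially; let X = conversion of S. Extent ξ = X.
At extent ξ: n_V = 1.87 − X; n_S = 2 − 2X; n_U = X.
Total moles n_T = 3.87 − 2X.
Mole fractions y_i = n_i/n_T; K = p_U / (p_V p_S^2) with p_i = y_i·P.
This yields a degree-3 equation in X; solving on (0,1), X = 0.857.
Then n_S = 0.286, n_T = 2.16, so y_S = 0.133.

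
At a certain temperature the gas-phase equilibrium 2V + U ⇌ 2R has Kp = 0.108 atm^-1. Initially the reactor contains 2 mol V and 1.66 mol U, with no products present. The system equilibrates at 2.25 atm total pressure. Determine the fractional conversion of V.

X = 0.241

Let X = conversion of V (basis 2 mol V); extent of reaction ξ = X.
Mole table: n_V = 2 − 2X; n_U = 1.66 − X; n_R = 2X.
n_T = Σnᵢ = 3.66 − X.
y_i = n_i/n_T, p_i = y_i·P. Kp = p_R^2 / (p_V^2 p_U).
This yields a degree-3 equation in X; solving on (0,1), X = 0.241.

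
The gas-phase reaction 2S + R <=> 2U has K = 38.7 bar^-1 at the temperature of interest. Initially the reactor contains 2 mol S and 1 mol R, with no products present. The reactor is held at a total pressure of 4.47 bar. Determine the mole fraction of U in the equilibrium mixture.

Let X = conversion of S (basis 2 mol S); extent of reaction ξ = X.
Moles: n_S = 2 − 2X; n_R = 1 − X; n_U = 2X.
Summing: n_T = 3 − X.
y_i = n_i/n_T, p_i = y_i·P. K = p_U^2 / (p_S^2 p_R).
Setting this equal to 38.7 bar^-1 and taking the physical root (0 < X < 1) gives X = 0.799.
Then n_U = 1.6, n_T = 2.2, so y_U = 0.726.

y_U = 0.726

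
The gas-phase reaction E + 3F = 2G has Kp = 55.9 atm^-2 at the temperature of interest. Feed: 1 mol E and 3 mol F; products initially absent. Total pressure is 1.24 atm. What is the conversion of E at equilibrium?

Take 1 mol E as basis and let X be its fractional conversion, so ξ = X.
At extent ξ: n_E = 1 − X; n_F = 3 − 3X; n_G = 2X.
Summing: n_T = 4 − 2X.
With p_i = (n_i/n_T)P, Kp = p_G^2 / (p_E p_F^3).
Substituting and setting equal to 55.9 atm^-2 gives a polynomial in X; the root in (0,1) is X = 0.723.

X = 0.723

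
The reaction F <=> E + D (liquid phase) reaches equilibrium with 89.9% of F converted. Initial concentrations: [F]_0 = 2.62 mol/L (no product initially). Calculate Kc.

Let X = conversion of F.
Concentrations: [F] = 2.62 − 2.62X; [E] = 2.62X; [D] = 2.62X.
At X = 0.899: [F] = 0.265, [E] = 2.36, [D] = 2.36.
Kc = [E] [D] / ([F]) = 21 mol/L.

Kc = 21 mol/L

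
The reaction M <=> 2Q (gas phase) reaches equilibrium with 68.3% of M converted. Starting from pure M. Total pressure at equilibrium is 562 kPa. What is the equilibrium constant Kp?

Kp = 1.97e+03 kPa

Take 1 mol M as basis and let X be its fractional conversion, so ξ = X.
Mole table: n_M = 1 − X; n_Q = 2X.
Summing: n_T = 1 + X.
At X = 0.683: n_M = 0.317, n_Q = 1.37, n_T = 1.68.
p_i = (n_i/n_T)·P. Kp = p_Q^2 / (p_M) = 1.97e+03 kPa.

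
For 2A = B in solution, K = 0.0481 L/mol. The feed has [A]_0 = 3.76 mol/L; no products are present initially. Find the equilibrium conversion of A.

X = 0.220

Let X = conversion of A; extent ξ = 3.76X/2 mol/L.
Concentrations: [A] = 3.76 − 3.76X; [B] = 1.88X.
K = [B] / ([A]^2).
Solving K = 0.0481 for X ∈ (0,1): X = 0.220.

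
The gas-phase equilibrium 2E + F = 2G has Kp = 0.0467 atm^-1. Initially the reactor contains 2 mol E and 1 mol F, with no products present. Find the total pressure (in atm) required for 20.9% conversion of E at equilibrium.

P = 5.27 atm

Let X = conversion of E (basis 2 mol E); extent of reaction ξ = X.
Mole table: n_E = 2 − 2X; n_F = 1 − X; n_G = 2X.
n_T = Σnᵢ = 3 − X.
Kp = p_G^2 / (p_E^2 p_F) with p_i = (n_i/n_T)·P.
At X = 0.209: the mole-fraction product g(X) = Π y_i^ν_i = 0.2463. Since Kp = g(X)·P^{-1}, P = (g/Kp)^(1/1) = (0.2463/0.0467)^(1/1) = 5.27 atm.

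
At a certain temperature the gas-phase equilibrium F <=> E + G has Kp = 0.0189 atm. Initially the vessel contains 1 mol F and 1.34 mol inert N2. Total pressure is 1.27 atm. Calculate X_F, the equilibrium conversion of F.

X = 0.176

Basis: 1 mol F initially; let X = conversion of F. Extent ξ = X.
Species balance: n_F = 1 − X; n_E = X; n_G = X; n_I = 1.34 (inert).
Total moles n_T = 2.34 + X.
Mole fractions y_i = n_i/n_T; Kp = p_E p_G / (p_F) with p_i = y_i·P.
Substituting and setting equal to 0.0189 atm gives a polynomial in X; the root in (0,1) is X = 0.176.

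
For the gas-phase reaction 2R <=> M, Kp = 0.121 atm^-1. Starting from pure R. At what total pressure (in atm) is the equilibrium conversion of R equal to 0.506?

Take 1 mol R as basis and let X be its fractional conversion, so ξ = 0.5X.
Species balance: n_R = 1 − X; n_M = 0.5X.
n_T = Σnᵢ = 1 − 0.5X.
Kp = p_M / (p_R^2) with p_i = (n_i/n_T)·P.
At X = 0.506: the mole-fraction product g(X) = Π y_i^ν_i = 0.7744. Since Kp = g(X)·P^{-1}, P = (g/Kp)^(1/1) = (0.7744/0.121)^(1/1) = 6.4 atm.

P = 6.4 atm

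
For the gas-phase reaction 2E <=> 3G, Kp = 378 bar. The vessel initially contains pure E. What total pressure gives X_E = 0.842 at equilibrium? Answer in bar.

Let X = conversion of E (basis 1 mol E); extent of reaction ξ = 0.5X.
Moles: n_E = 1 − X; n_G = 1.5X.
n_T = Σnᵢ = 1 + 0.5X.
Kp = p_G^3 / (p_E^2) with p_i = (n_i/n_T)·P.
At X = 0.842: the mole-fraction product g(X) = Π y_i^ν_i = 56.79. Since Kp = g(X)·P^{1}, P = (Kp/g)^(1/1) = (378/56.79)^(1/1) = 6.66 bar.

P = 6.66 bar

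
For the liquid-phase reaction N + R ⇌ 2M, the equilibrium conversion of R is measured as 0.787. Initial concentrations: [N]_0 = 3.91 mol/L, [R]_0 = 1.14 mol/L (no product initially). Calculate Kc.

Let X = conversion of R.
Concentrations: [N] = 3.91 − 1.14X; [R] = 1.14 − 1.14X; [M] = 2.28X.
At X = 0.787: [N] = 3.01, [R] = 0.243, [M] = 1.79.
Kc = [M]^2 / ([N] [R]) = 4.4.

Kc = 4.4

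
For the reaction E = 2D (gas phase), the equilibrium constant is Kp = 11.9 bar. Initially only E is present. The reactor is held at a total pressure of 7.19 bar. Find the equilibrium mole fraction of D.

y_D = 0.702

Basis: 1 mol E initially; let X = conversion of E. Extent ξ = X.
At extent ξ: n_E = 1 − X; n_D = 2X.
Summing: n_T = 1 + X.
y_i = n_i/n_T, p_i = y_i·P. Kp = p_D^2 / (p_E).
Equating to 11.9 bar and solving on 0 < X < 1: X = 0.541.
Then n_D = 1.08, n_T = 1.54, so y_D = 0.702.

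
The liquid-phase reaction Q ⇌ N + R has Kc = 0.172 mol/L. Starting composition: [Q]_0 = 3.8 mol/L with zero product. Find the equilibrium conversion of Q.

Let X = conversion of Q; extent ξ = 3.8·X mol/L.
Concentrations: [Q] = 3.8 − 3.8X; [N] = 3.8X; [R] = 3.8X.
Kc = [N] [R] / ([Q]).
Solving Kc = 0.172 for X ∈ (0,1): X = 0.191.

X = 0.191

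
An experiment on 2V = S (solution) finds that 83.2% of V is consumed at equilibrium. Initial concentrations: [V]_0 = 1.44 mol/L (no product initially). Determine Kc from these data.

Let X = conversion of V.
Concentrations: [V] = 1.44 − 1.44X; [S] = 0.72X.
At X = 0.832: [V] = 0.242, [S] = 0.599.
Kc = [S] / ([V]^2) = 10.2 L/mol.

Kc = 10.2 L/mol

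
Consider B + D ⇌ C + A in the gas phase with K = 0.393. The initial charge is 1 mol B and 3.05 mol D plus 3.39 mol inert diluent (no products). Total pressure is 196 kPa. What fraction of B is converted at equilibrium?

X = 0.611

Let X = conversion of B (basis 1 mol B); extent of reaction ξ = X.
Mole table: n_B = 1 − X; n_D = 3.05 − X; n_C = X; n_A = X; n_I = 3.39 (inert).
n_T stays at 7.44 (no change in mole number).
y_i = n_i/n_T, p_i = y_i·P. K = p_C p_A / (p_B p_D).
This yields a degree-2 equation in X; solving on (0,1), X = 0.611.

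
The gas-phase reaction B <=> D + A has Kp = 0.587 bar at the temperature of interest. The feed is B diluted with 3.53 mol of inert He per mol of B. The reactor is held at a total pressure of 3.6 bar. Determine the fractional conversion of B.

Basis: 1 mol B initially; let X = conversion of B. Extent ξ = X.
Mole table: n_B = 1 − X; n_D = X; n_A = X; n_I = 3.53 (inert).
Total moles n_T = 4.53 + X.
With p_i = (n_i/n_T)P, Kp = p_D p_A / (p_B).
Substituting and setting equal to 0.587 bar gives a polynomial in X; the root in (0,1) is X = 0.587.

X = 0.587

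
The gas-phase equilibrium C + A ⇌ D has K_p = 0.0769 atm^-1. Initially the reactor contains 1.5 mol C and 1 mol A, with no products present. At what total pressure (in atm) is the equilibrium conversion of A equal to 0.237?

Let X = conversion of A (basis 1 mol A); extent of reaction ξ = X.
Moles: n_C = 1.5 − X; n_A = 1 − X; n_D = X.
Summing: n_T = 2.5 − X.
K_p = p_D / (p_C p_A) with p_i = (n_i/n_T)·P.
At X = 0.237: the mole-fraction product g(X) = Π y_i^ν_i = 0.5566. Since K_p = g(X)·P^{-1}, P = (g/K_p)^(1/1) = (0.5566/0.0769)^(1/1) = 7.24 atm.

P = 7.24 atm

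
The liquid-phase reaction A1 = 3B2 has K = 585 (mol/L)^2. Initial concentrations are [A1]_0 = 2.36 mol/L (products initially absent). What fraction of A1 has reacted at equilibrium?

X = 0.845

Let X = conversion of A1; extent ξ = 2.36·X mol/L.
Concentrations: [A1] = 2.36 − 2.36X; [B2] = 7.08X.
K = [B2]^3 / ([A1]).
Solving K = 585 for X ∈ (0,1): X = 0.845.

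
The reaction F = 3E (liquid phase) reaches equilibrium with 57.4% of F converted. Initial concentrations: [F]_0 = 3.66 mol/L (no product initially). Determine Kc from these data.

Kc = 161 (mol/L)^2

Let X = conversion of F.
Concentrations: [F] = 3.66 − 3.66X; [E] = 11X.
At X = 0.574: [F] = 1.56, [E] = 6.3.
Kc = [E]^3 / ([F]) = 161 (mol/L)^2.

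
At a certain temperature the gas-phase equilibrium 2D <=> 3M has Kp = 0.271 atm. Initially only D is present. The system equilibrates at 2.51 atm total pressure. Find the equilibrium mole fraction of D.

Take 1 mol D as basis and let X be its fractional conversion, so ξ = 0.5X.
Moles: n_D = 1 − X; n_M = 1.5X.
Total moles n_T = 1 + 0.5X.
Mole fractions y_i = n_i/n_T; Kp = p_M^3 / (p_D^2) with p_i = y_i·P.
This yields a degree-3 equation in X; solving on (0,1), X = 0.269.
Then n_D = 0.731, n_T = 1.13, so y_D = 0.645.

y_D = 0.645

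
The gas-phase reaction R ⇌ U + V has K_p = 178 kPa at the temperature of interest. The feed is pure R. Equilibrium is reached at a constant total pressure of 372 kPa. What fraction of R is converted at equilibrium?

Let X = conversion of R (basis 1 mol R); extent of reaction ξ = X.
Mole table: n_R = 1 − X; n_U = X; n_V = X.
n_T = Σnᵢ = 1 + X.
With p_i = (n_i/n_T)P, K_p = p_U p_V / (p_R).
This yields a degree-2 equation in X; solving on (0,1), X = 0.569.

X = 0.569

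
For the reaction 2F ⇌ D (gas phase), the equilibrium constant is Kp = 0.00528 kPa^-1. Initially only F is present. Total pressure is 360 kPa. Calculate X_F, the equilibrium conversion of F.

Take 1 mol F as basis and let X be its fractional conversion, so ξ = 0.5X.
Mole table: n_F = 1 − X; n_D = 0.5X.
Total moles n_T = 1 − 0.5X.
Mole fractions y_i = n_i/n_T; Kp = p_D / (p_F^2) with p_i = y_i·P.
This yields a degree-2 equation in X; solving on (0,1), X = 0.659.

X = 0.659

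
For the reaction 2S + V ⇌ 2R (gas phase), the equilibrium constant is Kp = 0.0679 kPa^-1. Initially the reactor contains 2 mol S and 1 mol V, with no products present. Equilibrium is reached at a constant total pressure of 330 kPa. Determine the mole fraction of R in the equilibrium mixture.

Take 2 mol S as basis and let X be its fractional conversion, so ξ = X.
Moles: n_S = 2 − 2X; n_V = 1 − X; n_R = 2X.
Summing: n_T = 3 − X.
Mole fractions y_i = n_i/n_T; Kp = p_R^2 / (p_S^2 p_V) with p_i = y_i·P.
This yields a degree-3 equation in X; solving on (0,1), X = 0.647.
Then n_R = 1.29, n_T = 2.35, so y_R = 0.550.

y_R = 0.550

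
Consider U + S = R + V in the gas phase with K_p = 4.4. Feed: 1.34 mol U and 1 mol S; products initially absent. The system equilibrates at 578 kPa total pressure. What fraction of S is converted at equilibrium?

Basis: 1 mol S initially; let X = conversion of S. Extent ξ = X.
Species balance: n_U = 1.34 − X; n_S = 1 − X; n_R = X; n_V = X.
Since Δν = 0, n_T = 2.34 throughout.
With p_i = (n_i/n_T)P, K_p = p_R p_V / (p_U p_S).
Setting this equal to 4.4 and taking the physical root (0 < X < 1) gives X = 0.767.

X = 0.767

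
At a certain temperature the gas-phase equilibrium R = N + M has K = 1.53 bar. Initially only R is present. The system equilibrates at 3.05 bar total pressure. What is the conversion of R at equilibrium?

X = 0.578

Let X = conversion of R (basis 1 mol R); extent of reaction ξ = X.
Mole table: n_R = 1 − X; n_N = X; n_M = X.
Summing: n_T = 1 + X.
With p_i = (n_i/n_T)P, K = p_N p_M / (p_R).
This yields a degree-2 equation in X; solving on (0,1), X = 0.578.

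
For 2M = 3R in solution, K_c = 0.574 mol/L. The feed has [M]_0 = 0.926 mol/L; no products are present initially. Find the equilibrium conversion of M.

X = 0.403

Let X = conversion of M; extent ξ = 0.926X/2 mol/L.
Concentrations: [M] = 0.926 − 0.926X; [R] = 1.39X.
K_c = [R]^3 / ([M]^2).
Equating to 0.574 mol/L: the physical root is X = 0.403.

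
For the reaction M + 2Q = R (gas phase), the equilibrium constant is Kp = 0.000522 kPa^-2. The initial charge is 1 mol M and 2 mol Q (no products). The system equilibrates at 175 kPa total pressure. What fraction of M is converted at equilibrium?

X = 0.696

Take 1 mol M as basis and let X be its fractional conversion, so ξ = X.
Species balance: n_M = 1 − X; n_Q = 2 − 2X; n_R = X.
n_T = Σnᵢ = 3 − 2X.
Mole fractions y_i = n_i/n_T; Kp = p_R / (p_M p_Q^2) with p_i = y_i·P.
This yields a degree-3 equation in X; solving on (0,1), X = 0.696.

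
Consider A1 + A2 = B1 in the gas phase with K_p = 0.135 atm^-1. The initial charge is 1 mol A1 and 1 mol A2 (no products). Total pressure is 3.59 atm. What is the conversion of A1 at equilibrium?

Basis: 1 mol A1 initially; let X = conversion of A1. Extent ξ = X.
Mole table: n_A1 = 1 − X; n_A2 = 1 − X; n_B1 = X.
Total moles n_T = 2 − X.
With p_i = (n_i/n_T)P, K_p = p_B1 / (p_A1 p_A2).
Setting this equal to 0.135 atm^-1 and taking the physical root (0 < X < 1) gives X = 0.179.

X = 0.179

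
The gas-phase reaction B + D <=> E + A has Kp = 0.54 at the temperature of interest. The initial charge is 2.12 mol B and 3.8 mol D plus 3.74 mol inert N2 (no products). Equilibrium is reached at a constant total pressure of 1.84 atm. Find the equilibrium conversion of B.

Take 2.12 mol B as basis and let X be its fractional conversion, so ξ = 2.12X.
At extent ξ: n_B = 2.12 − 2.12X; n_D = 3.8 − 2.12X; n_E = 2.12X; n_A = 2.12X; n_I = 3.74 (inert).
Total moles n_T = 9.66 (Δν = 0, constant).
Mole fractions y_i = n_i/n_T; Kp = p_E p_A / (p_B p_D) with p_i = y_i·P.
Equating to 0.54 and solving on 0 < X < 1: X = 0.550.

X = 0.550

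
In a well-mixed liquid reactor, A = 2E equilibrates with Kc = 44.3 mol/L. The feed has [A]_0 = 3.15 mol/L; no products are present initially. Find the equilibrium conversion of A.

X = 0.812

Let X = conversion of A; extent ξ = 3.15·X mol/L.
Concentrations: [A] = 3.15 − 3.15X; [E] = 6.3X.
Kc = [E]^2 / ([A]).
This equals 44.3 at X = 0.812 (the root in 0 < X < 1).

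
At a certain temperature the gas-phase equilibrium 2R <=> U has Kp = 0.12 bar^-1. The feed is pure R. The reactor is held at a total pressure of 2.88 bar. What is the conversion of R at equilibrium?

X = 0.352

Let X = conversion of R (basis 1 mol R); extent of reaction ξ = 0.5X.
Species balance: n_R = 1 − X; n_U = 0.5X.
n_T = Σnᵢ = 1 − 0.5X.
Mole fractions y_i = n_i/n_T; Kp = p_U / (p_R^2) with p_i = y_i·P.
Equating to 0.12 bar^-1 and solving on 0 < X < 1: X = 0.352.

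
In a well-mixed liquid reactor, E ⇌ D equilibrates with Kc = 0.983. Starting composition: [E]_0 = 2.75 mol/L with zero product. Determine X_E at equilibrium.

Let X = conversion of E; extent ξ = 2.75·X mol/L.
Concentrations: [E] = 2.75 − 2.75X; [D] = 2.75X.
Kc = [D] / ([E]).
Equating to 0.983: the physical root is X = 0.496.

X = 0.496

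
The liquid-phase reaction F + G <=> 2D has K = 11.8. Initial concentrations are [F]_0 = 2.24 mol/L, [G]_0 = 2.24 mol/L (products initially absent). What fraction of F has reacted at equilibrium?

X = 0.632

Let X = conversion of F; extent ξ = 2.24·X mol/L.
Concentrations: [F] = 2.24 − 2.24X; [G] = 2.24 − 2.24X; [D] = 4.48X.
K = [D]^2 / ([F] [G]).
Setting equal to 11.8 and solving for X on (0,1) gives X = 0.632.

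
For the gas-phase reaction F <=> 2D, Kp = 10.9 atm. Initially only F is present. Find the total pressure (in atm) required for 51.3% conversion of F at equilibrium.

P = 7.63 atm

Let X = conversion of F (basis 1 mol F); extent of reaction ξ = X.
At extent ξ: n_F = 1 − X; n_D = 2X.
Summing: n_T = 1 + X.
Kp = p_D^2 / (p_F) with p_i = (n_i/n_T)·P.
At X = 0.513: the mole-fraction product g(X) = Π y_i^ν_i = 1.429. Since Kp = g(X)·P^{1}, P = (Kp/g)^(1/1) = (10.9/1.429)^(1/1) = 7.63 atm.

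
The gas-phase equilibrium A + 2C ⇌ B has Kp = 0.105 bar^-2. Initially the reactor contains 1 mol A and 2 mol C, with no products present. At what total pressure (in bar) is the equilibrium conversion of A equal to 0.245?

P = 2.92 bar

Let X = conversion of A (basis 1 mol A); extent of reaction ξ = X.
Species balance: n_A = 1 − X; n_C = 2 − 2X; n_B = X.
n_T = Σnᵢ = 3 − 2X.
Kp = p_B / (p_A p_C^2) with p_i = (n_i/n_T)·P.
At X = 0.245: the mole-fraction product g(X) = Π y_i^ν_i = 0.8966. Since Kp = g(X)·P^{-2}, P = (g/Kp)^(1/2) = (0.8966/0.105)^(1/2) = 2.92 bar.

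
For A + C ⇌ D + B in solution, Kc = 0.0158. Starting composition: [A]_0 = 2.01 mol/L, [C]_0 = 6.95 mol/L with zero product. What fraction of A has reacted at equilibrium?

Let X = conversion of A; extent ξ = 2.01·X mol/L.
Concentrations: [A] = 2.01 − 2.01X; [C] = 6.95 − 2.01X; [D] = 2.01X; [B] = 2.01X.
Kc = [D] [B] / ([A] [C]).
Setting equal to 0.0158 and solving for X on (0,1) gives X = 0.203.

X = 0.203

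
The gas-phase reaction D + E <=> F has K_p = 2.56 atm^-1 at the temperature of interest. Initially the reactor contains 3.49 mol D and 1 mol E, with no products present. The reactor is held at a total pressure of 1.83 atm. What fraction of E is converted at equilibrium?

Take 1 mol E as basis and let X be its fractional conversion, so ξ = X.
At extent ξ: n_D = 3.49 − X; n_E = 1 − X; n_F = X.
Summing: n_T = 4.49 − X.
y_i = n_i/n_T, p_i = y_i·P. K_p = p_F / (p_D p_E).
This yields a degree-2 equation in X; solving on (0,1), X = 0.774.

X = 0.774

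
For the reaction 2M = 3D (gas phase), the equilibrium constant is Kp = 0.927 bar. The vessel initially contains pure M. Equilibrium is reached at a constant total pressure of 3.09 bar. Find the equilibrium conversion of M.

Let X = conversion of M (basis 1 mol M); extent of reaction ξ = 0.5X.
At extent ξ: n_M = 1 − X; n_D = 1.5X.
Total moles n_T = 1 + 0.5X.
y_i = n_i/n_T, p_i = y_i·P. Kp = p_D^3 / (p_M^2).
Equating to 0.927 bar and solving on 0 < X < 1: X = 0.353.

X = 0.353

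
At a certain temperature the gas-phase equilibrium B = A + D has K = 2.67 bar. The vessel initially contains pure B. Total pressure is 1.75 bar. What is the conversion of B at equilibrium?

X = 0.777

Basis: 1 mol B initially; let X = conversion of B. Extent ξ = X.
Species balance: n_B = 1 − X; n_A = X; n_D = X.
Total moles n_T = 1 + X.
y_i = n_i/n_T, p_i = y_i·P. K = p_A p_D / (p_B).
Equating to 2.67 bar and solving on 0 < X < 1: X = 0.777.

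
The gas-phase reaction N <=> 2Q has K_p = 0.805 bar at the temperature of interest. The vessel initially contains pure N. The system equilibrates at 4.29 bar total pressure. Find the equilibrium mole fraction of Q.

Take 1 mol N as basis and let X be its fractional conversion, so ξ = X.
At extent ξ: n_N = 1 − X; n_Q = 2X.
n_T = Σnᵢ = 1 + X.
y_i = n_i/n_T, p_i = y_i·P. K_p = p_Q^2 / (p_N).
Substituting and setting equal to 0.805 bar gives a polynomial in X; the root in (0,1) is X = 0.212.
Then n_Q = 0.423, n_T = 1.21, so y_Q = 0.349.

y_Q = 0.349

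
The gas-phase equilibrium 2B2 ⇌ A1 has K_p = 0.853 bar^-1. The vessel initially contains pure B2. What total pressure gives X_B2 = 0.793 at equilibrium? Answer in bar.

P = 6.55 bar

Basis: 1 mol B2 initially; let X = conversion of B2. Extent ξ = 0.5X.
Mole table: n_B2 = 1 − X; n_A1 = 0.5X.
n_T = Σnᵢ = 1 − 0.5X.
K_p = p_A1 / (p_B2^2) with p_i = (n_i/n_T)·P.
At X = 0.793: the mole-fraction product g(X) = Π y_i^ν_i = 5.584. Since K_p = g(X)·P^{-1}, P = (g/K_p)^(1/1) = (5.584/0.853)^(1/1) = 6.55 bar.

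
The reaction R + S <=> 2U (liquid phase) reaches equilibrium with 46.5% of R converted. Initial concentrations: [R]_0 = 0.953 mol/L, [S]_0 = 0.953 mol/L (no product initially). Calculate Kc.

Let X = conversion of R.
Concentrations: [R] = 0.953 − 0.953X; [S] = 0.953 − 0.953X; [U] = 1.91X.
At X = 0.465: [R] = 0.51, [S] = 0.51, [U] = 0.886.
Kc = [U]^2 / ([R] [S]) = 3.02.

Kc = 3.02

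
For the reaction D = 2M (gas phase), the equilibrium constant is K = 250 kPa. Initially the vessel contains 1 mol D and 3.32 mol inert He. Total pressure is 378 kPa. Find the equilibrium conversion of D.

X = 0.582

Take 1 mol D as basis and let X be its fractional conversion, so ξ = X.
Mole table: n_D = 1 − X; n_M = 2X; n_I = 3.32 (inert).
n_T = Σnᵢ = 4.32 + X.
y_i = n_i/n_T, p_i = y_i·P. K = p_M^2 / (p_D).
Equating to 250 kPa and solving on 0 < X < 1: X = 0.582.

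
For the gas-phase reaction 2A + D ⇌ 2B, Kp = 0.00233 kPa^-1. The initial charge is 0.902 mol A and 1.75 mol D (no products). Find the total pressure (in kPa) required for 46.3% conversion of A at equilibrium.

P = 506 kPa

Take 0.902 mol A as basis and let X be its fractional conversion, so ξ = 0.451X.
At extent ξ: n_A = 0.902 − 0.902X; n_D = 1.75 − 0.451X; n_B = 0.902X.
n_T = Σnᵢ = 2.65 − 0.451X.
Kp = p_B^2 / (p_A^2 p_D) with p_i = (n_i/n_T)·P.
At X = 0.463: the mole-fraction product g(X) = Π y_i^ν_i = 1.178. Since Kp = g(X)·P^{-1}, P = (g/Kp)^(1/1) = (1.178/0.00233)^(1/1) = 506 kPa.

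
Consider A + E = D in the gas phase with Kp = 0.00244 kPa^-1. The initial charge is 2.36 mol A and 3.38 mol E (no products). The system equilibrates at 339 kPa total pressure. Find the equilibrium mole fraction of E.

y_E = 0.530

Basis: 2.36 mol A initially; let X = conversion of A. Extent ξ = 2.36X.
Mole table: n_A = 2.36 − 2.36X; n_E = 3.38 − 2.36X; n_D = 2.36X.
Summing: n_T = 5.74 − 2.36X.
With p_i = (n_i/n_T)P, Kp = p_D / (p_A p_E).
Substituting and setting equal to 0.00244 kPa^-1 gives a polynomial in X; the root in (0,1) is X = 0.305.
Then n_E = 2.66, n_T = 5.02, so y_E = 0.530.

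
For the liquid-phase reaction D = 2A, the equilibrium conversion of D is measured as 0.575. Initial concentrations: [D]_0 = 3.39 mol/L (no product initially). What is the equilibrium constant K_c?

Let X = conversion of D.
Concentrations: [D] = 3.39 − 3.39X; [A] = 6.78X.
At X = 0.575: [D] = 1.44, [A] = 3.9.
K_c = [A]^2 / ([D]) = 10.5 mol/L.

K_c = 10.5 mol/L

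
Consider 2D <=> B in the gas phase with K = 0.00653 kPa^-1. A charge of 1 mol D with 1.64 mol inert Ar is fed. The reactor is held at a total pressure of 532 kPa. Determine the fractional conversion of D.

X = 0.563

Take 1 mol D as basis and let X be its fractional conversion, so ξ = 0.5X.
Species balance: n_D = 1 − X; n_B = 0.5X; n_I = 1.64 (inert).
n_T = Σnᵢ = 2.64 − 0.5X.
Mole fractions y_i = n_i/n_T; K = p_B / (p_D^2) with p_i = y_i·P.
This yields a degree-2 equation in X; solving on (0,1), X = 0.563.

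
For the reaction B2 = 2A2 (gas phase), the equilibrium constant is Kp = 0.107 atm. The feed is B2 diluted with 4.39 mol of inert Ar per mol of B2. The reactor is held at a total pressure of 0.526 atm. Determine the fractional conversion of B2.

Basis: 1 mol B2 initially; let X = conversion of B2. Extent ξ = X.
Mole table: n_B2 = 1 − X; n_A2 = 2X; n_I = 4.39 (inert).
Total moles n_T = 5.39 + X.
With p_i = (n_i/n_T)P, Kp = p_A2^2 / (p_B2).
This yields a degree-2 equation in X; solving on (0,1), X = 0.415.

X = 0.415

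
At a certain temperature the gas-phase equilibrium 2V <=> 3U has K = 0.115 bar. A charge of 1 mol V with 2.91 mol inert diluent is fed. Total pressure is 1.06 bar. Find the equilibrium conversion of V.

Take 1 mol V as basis and let X be its fractional conversion, so ξ = 0.5X.
Mole table: n_V = 1 − X; n_U = 1.5X; n_I = 2.91 (inert).
Total moles n_T = 3.91 + 0.5X.
y_i = n_i/n_T, p_i = y_i·P. K = p_U^3 / (p_V^2).
Setting this equal to 0.115 bar and taking the physical root (0 < X < 1) gives X = 0.373.

X = 0.373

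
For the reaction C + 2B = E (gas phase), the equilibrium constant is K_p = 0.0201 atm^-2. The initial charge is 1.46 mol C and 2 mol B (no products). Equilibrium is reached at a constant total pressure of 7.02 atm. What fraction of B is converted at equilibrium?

X = 0.285

Basis: 2 mol B initially; let X = conversion of B. Extent ξ = X.
Species balance: n_C = 1.46 − X; n_B = 2 − 2X; n_E = X.
Total moles n_T = 3.46 − 2X.
y_i = n_i/n_T, p_i = y_i·P. K_p = p_E / (p_C p_B^2).
This yields a degree-3 equation in X; solving on (0,1), X = 0.285.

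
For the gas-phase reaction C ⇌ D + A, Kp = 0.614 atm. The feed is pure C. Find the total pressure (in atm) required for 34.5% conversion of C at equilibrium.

P = 4.54 atm

Take 1 mol C as basis and let X be its fractional conversion, so ξ = X.
Species balance: n_C = 1 − X; n_D = X; n_A = X.
Total moles n_T = 1 + X.
Kp = p_D p_A / (p_C) with p_i = (n_i/n_T)·P.
At X = 0.345: the mole-fraction product g(X) = Π y_i^ν_i = 0.1351. Since Kp = g(X)·P^{1}, P = (Kp/g)^(1/1) = (0.614/0.1351)^(1/1) = 4.54 atm.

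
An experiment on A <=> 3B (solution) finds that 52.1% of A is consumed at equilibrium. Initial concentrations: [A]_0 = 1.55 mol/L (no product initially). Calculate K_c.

K_c = 19.2 (mol/L)^2

Let X = conversion of A.
Concentrations: [A] = 1.55 − 1.55X; [B] = 4.65X.
At X = 0.521: [A] = 0.742, [B] = 2.42.
K_c = [B]^3 / ([A]) = 19.2 (mol/L)^2.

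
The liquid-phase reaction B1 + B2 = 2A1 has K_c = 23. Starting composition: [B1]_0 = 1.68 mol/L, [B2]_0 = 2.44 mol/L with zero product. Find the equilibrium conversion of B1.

X = 0.817

Let X = conversion of B1; extent ξ = 1.68·X mol/L.
Concentrations: [B1] = 1.68 − 1.68X; [B2] = 2.44 − 1.68X; [A1] = 3.36X.
K_c = [A1]^2 / ([B1] [B2]).
Setting equal to 23 and solving for X on (0,1) gives X = 0.817.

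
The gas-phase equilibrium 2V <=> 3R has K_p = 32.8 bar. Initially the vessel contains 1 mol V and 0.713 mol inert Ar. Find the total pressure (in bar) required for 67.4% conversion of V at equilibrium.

Let X = conversion of V (basis 1 mol V); extent of reaction ξ = 0.5X.
Mole table: n_V = 1 − X; n_R = 1.5X; n_I = 0.713 (inert).
Summing: n_T = 1.71 + 0.5X.
K_p = p_R^3 / (p_V^2) with p_i = (n_i/n_T)·P.
At X = 0.674: the mole-fraction product g(X) = Π y_i^ν_i = 4.743. Since K_p = g(X)·P^{1}, P = (K_p/g)^(1/1) = (32.8/4.743)^(1/1) = 6.92 bar.

P = 6.92 bar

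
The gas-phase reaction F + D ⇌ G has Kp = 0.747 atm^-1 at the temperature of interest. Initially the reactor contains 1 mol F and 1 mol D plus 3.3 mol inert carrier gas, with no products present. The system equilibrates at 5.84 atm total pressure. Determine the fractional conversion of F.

X = 0.361

Take 1 mol F as basis and let X be its fractional conversion, so ξ = X.
Species balance: n_F = 1 − X; n_D = 1 − X; n_G = X; n_I = 3.3 (inert).
n_T = Σnᵢ = 5.3 − X.
y_i = n_i/n_T, p_i = y_i·P. Kp = p_G / (p_F p_D).
Equating to 0.747 atm^-1 and solving on 0 < X < 1: X = 0.361.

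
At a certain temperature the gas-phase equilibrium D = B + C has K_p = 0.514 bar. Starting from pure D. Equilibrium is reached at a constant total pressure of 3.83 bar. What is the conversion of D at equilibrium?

Basis: 1 mol D initially; let X = conversion of D. Extent ξ = X.
At extent ξ: n_D = 1 − X; n_B = X; n_C = X.
n_T = Σnᵢ = 1 + X.
y_i = n_i/n_T, p_i = y_i·P. K_p = p_B p_C / (p_D).
Substituting and setting equal to 0.514 bar gives a polynomial in X; the root in (0,1) is X = 0.344.

X = 0.344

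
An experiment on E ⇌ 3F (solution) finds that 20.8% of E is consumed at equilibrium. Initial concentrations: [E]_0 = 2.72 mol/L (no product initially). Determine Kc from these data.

Let X = conversion of E.
Concentrations: [E] = 2.72 − 2.72X; [F] = 8.16X.
At X = 0.208: [E] = 2.15, [F] = 1.7.
Kc = [F]^3 / ([E]) = 2.27 (mol/L)^2.

Kc = 2.27 (mol/L)^2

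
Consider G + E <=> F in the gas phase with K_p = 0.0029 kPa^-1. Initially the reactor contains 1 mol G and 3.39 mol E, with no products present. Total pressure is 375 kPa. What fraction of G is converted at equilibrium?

X = 0.448

Let X = conversion of G (basis 1 mol G); extent of reaction ξ = X.
Mole table: n_G = 1 − X; n_E = 3.39 − X; n_F = X.
n_T = Σnᵢ = 4.39 − X.
Mole fractions y_i = n_i/n_T; K_p = p_F / (p_G p_E) with p_i = y_i·P.
Equating to 0.0029 kPa^-1 and solving on 0 < X < 1: X = 0.448.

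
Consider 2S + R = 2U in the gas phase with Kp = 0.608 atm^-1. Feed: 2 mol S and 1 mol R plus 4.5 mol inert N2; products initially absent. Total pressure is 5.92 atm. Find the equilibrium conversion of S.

X = 0.362

Basis: 2 mol S initially; let X = conversion of S. Extent ξ = X.
Species balance: n_S = 2 − 2X; n_R = 1 − X; n_U = 2X; n_I = 4.5 (inert).
Total moles n_T = 7.5 − X.
With p_i = (n_i/n_T)P, Kp = p_U^2 / (p_S^2 p_R).
Setting this equal to 0.608 atm^-1 and taking the physical root (0 < X < 1) gives X = 0.362.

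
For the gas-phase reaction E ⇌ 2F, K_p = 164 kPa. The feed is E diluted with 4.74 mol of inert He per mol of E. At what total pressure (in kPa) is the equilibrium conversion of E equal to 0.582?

P = 320 kPa

Let X = conversion of E (basis 1 mol E); extent of reaction ξ = X.
Species balance: n_E = 1 − X; n_F = 2X; n_I = 4.74 (inert).
Total moles n_T = 5.74 + X.
K_p = p_F^2 / (p_E) with p_i = (n_i/n_T)·P.
At X = 0.582: the mole-fraction product g(X) = Π y_i^ν_i = 0.5127. Since K_p = g(X)·P^{1}, P = (K_p/g)^(1/1) = (164/0.5127)^(1/1) = 320 kPa.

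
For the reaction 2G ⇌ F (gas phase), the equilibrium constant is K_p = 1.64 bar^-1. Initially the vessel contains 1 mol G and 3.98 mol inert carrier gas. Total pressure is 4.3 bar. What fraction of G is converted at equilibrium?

X = 0.566

Basis: 1 mol G initially; let X = conversion of G. Extent ξ = 0.5X.
Species balance: n_G = 1 − X; n_F = 0.5X; n_I = 3.98 (inert).
n_T = Σnᵢ = 4.98 − 0.5X.
Mole fractions y_i = n_i/n_T; K_p = p_F / (p_G^2) with p_i = y_i·P.
Substituting and setting equal to 1.64 bar^-1 gives a polynomial in X; the root in (0,1) is X = 0.566.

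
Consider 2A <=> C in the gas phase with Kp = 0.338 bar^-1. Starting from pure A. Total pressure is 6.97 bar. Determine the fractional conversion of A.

Basis: 1 mol A initially; let X = conversion of A. Extent ξ = 0.5X.
Species balance: n_A = 1 − X; n_C = 0.5X.
Total moles n_T = 1 − 0.5X.
Mole fractions y_i = n_i/n_T; Kp = p_C / (p_A^2) with p_i = y_i·P.
Equating to 0.338 bar^-1 and solving on 0 < X < 1: X = 0.690.

X = 0.690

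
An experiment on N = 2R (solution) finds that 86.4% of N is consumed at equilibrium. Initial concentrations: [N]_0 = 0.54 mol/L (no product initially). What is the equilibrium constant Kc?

Let X = conversion of N.
Concentrations: [N] = 0.54 − 0.54X; [R] = 1.08X.
At X = 0.864: [N] = 0.0734, [R] = 0.933.
Kc = [R]^2 / ([N]) = 11.9 mol/L.

Kc = 11.9 mol/L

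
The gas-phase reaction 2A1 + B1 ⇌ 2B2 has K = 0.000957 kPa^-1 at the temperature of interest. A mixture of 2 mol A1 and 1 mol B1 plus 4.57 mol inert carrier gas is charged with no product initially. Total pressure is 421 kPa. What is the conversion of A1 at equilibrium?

Take 2 mol A1 as basis and let X be its fractional conversion, so ξ = X.
Species balance: n_A1 = 2 − 2X; n_B1 = 1 − X; n_B2 = 2X; n_I = 4.57 (inert).
Total moles n_T = 7.57 − X.
With p_i = (n_i/n_T)P, K = p_B2^2 / (p_A1^2 p_B1).
Substituting and setting equal to 0.000957 kPa^-1 gives a polynomial in X; the root in (0,1) is X = 0.175.

X = 0.175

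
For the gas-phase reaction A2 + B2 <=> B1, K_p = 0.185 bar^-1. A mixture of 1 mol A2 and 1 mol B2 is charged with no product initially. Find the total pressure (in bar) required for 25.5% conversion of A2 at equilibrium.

P = 4.33 bar

Take 1 mol A2 as basis and let X be its fractional conversion, so ξ = X.
At extent ξ: n_A2 = 1 − X; n_B2 = 1 − X; n_B1 = X.
n_T = Σnᵢ = 2 − X.
K_p = p_B1 / (p_A2 p_B2) with p_i = (n_i/n_T)·P.
At X = 0.255: the mole-fraction product g(X) = Π y_i^ν_i = 0.8017. Since K_p = g(X)·P^{-1}, P = (g/K_p)^(1/1) = (0.8017/0.185)^(1/1) = 4.33 bar.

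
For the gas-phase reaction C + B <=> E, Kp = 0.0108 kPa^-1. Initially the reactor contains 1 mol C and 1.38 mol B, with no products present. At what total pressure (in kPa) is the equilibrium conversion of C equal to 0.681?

Let X = conversion of C (basis 1 mol C); extent of reaction ξ = X.
Moles: n_C = 1 − X; n_B = 1.38 − X; n_E = X.
Total moles n_T = 2.38 − X.
Kp = p_E / (p_C p_B) with p_i = (n_i/n_T)·P.
At X = 0.681: the mole-fraction product g(X) = Π y_i^ν_i = 5.189. Since Kp = g(X)·P^{-1}, P = (g/Kp)^(1/1) = (5.189/0.0108)^(1/1) = 480 kPa.

P = 480 kPa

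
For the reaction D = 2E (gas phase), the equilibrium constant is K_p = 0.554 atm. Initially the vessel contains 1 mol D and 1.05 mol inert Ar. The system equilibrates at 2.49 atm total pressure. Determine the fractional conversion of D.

X = 0.302

Basis: 1 mol D initially; let X = conversion of D. Extent ξ = X.
Moles: n_D = 1 − X; n_E = 2X; n_I = 1.05 (inert).
n_T = Σnᵢ = 2.05 + X.
y_i = n_i/n_T, p_i = y_i·P. K_p = p_E^2 / (p_D).
Setting this equal to 0.554 atm and taking the physical root (0 < X < 1) gives X = 0.302.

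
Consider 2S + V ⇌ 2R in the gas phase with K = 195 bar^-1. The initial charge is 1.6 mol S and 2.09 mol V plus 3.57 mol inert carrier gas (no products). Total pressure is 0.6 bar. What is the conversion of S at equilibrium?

X = 0.834

Let X = conversion of S (basis 1.6 mol S); extent of reaction ξ = 0.8X.
Moles: n_S = 1.6 − 1.6X; n_V = 2.09 − 0.8X; n_R = 1.6X; n_I = 3.57 (inert).
Summing: n_T = 7.26 − 0.8X.
With p_i = (n_i/n_T)P, K = p_R^2 / (p_S^2 p_V).
Equating to 195 bar^-1 and solving on 0 < X < 1: X = 0.834.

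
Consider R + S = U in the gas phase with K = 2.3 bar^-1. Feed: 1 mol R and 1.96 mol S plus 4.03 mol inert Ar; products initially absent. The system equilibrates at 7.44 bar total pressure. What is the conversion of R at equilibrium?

X = 0.766

Let X = conversion of R (basis 1 mol R); extent of reaction ξ = X.
Moles: n_R = 1 − X; n_S = 1.96 − X; n_U = X; n_I = 4.03 (inert).
n_T = Σnᵢ = 6.99 − X.
y_i = n_i/n_T, p_i = y_i·P. K = p_U / (p_R p_S).
Setting this equal to 2.3 bar^-1 and taking the physical root (0 < X < 1) gives X = 0.766.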